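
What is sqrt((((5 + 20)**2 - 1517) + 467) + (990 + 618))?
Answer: 13*sqrt(7) ≈ 34.395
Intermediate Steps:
sqrt((((5 + 20)**2 - 1517) + 467) + (990 + 618)) = sqrt(((25**2 - 1517) + 467) + 1608) = sqrt(((625 - 1517) + 467) + 1608) = sqrt((-892 + 467) + 1608) = sqrt(-425 + 1608) = sqrt(1183) = 13*sqrt(7)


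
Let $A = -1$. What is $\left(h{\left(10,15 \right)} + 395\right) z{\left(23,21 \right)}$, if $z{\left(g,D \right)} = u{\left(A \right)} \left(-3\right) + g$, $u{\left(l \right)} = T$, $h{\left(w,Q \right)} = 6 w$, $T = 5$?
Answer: $3640$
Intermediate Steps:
$u{\left(l \right)} = 5$
$z{\left(g,D \right)} = -15 + g$ ($z{\left(g,D \right)} = 5 \left(-3\right) + g = -15 + g$)
$\left(h{\left(10,15 \right)} + 395\right) z{\left(23,21 \right)} = \left(6 \cdot 10 + 395\right) \left(-15 + 23\right) = \left(60 + 395\right) 8 = 455 \cdot 8 = 3640$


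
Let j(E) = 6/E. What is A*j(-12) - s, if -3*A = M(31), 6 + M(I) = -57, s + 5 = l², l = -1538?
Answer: -4730899/2 ≈ -2.3654e+6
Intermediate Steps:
s = 2365439 (s = -5 + (-1538)² = -5 + 2365444 = 2365439)
M(I) = -63 (M(I) = -6 - 57 = -63)
A = 21 (A = -⅓*(-63) = 21)
A*j(-12) - s = 21*(6/(-12)) - 1*2365439 = 21*(6*(-1/12)) - 2365439 = 21*(-½) - 2365439 = -21/2 - 2365439 = -4730899/2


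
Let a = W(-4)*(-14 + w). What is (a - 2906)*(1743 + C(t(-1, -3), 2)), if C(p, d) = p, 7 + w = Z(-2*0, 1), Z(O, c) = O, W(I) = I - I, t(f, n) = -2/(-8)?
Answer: -10131769/2 ≈ -5.0659e+6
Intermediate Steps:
t(f, n) = ¼ (t(f, n) = -2*(-⅛) = ¼)
W(I) = 0
w = -7 (w = -7 - 2*0 = -7 + 0 = -7)
a = 0 (a = 0*(-14 - 7) = 0*(-21) = 0)
(a - 2906)*(1743 + C(t(-1, -3), 2)) = (0 - 2906)*(1743 + ¼) = -2906*6973/4 = -10131769/2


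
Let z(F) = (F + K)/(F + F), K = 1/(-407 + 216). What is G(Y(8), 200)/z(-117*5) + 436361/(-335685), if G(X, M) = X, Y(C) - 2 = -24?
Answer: -424774706399/9377024790 ≈ -45.299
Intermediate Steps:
Y(C) = -22 (Y(C) = 2 - 24 = -22)
K = -1/191 (K = 1/(-191) = -1/191 ≈ -0.0052356)
z(F) = (-1/191 + F)/(2*F) (z(F) = (F - 1/191)/(F + F) = (-1/191 + F)/((2*F)) = (-1/191 + F)*(1/(2*F)) = (-1/191 + F)/(2*F))
G(Y(8), 200)/z(-117*5) + 436361/(-335685) = -22*(-223470/(-1 + 191*(-117*5))) + 436361/(-335685) = -22*(-223470/(-1 + 191*(-585))) + 436361*(-1/335685) = -22*(-223470/(-1 - 111735)) - 436361/335685 = -22/((1/382)*(-1/585)*(-111736)) - 436361/335685 = -22/55868/111735 - 436361/335685 = -22*111735/55868 - 436361/335685 = -1229085/27934 - 436361/335685 = -424774706399/9377024790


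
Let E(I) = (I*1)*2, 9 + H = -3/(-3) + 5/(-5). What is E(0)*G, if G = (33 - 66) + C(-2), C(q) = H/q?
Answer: 0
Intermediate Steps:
H = -9 (H = -9 + (-3/(-3) + 5/(-5)) = -9 + (-3*(-1/3) + 5*(-1/5)) = -9 + (1 - 1) = -9 + 0 = -9)
E(I) = 2*I (E(I) = I*2 = 2*I)
C(q) = -9/q
G = -57/2 (G = (33 - 66) - 9/(-2) = -33 - 9*(-1/2) = -33 + 9/2 = -57/2 ≈ -28.500)
E(0)*G = (2*0)*(-57/2) = 0*(-57/2) = 0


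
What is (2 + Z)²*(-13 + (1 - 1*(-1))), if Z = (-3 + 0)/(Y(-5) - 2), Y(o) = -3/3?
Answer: -99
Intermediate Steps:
Y(o) = -1 (Y(o) = -3*⅓ = -1)
Z = 1 (Z = (-3 + 0)/(-1 - 2) = -3/(-3) = -3*(-⅓) = 1)
(2 + Z)²*(-13 + (1 - 1*(-1))) = (2 + 1)²*(-13 + (1 - 1*(-1))) = 3²*(-13 + (1 + 1)) = 9*(-13 + 2) = 9*(-11) = -99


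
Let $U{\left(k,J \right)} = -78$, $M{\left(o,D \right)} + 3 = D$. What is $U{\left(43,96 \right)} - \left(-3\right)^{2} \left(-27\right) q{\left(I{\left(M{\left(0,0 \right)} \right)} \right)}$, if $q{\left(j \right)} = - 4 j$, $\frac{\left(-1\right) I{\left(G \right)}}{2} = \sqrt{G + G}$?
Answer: $-78 + 1944 i \sqrt{6} \approx -78.0 + 4761.8 i$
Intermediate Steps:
$M{\left(o,D \right)} = -3 + D$
$I{\left(G \right)} = - 2 \sqrt{2} \sqrt{G}$ ($I{\left(G \right)} = - 2 \sqrt{G + G} = - 2 \sqrt{2 G} = - 2 \sqrt{2} \sqrt{G}$)
$U{\left(43,96 \right)} - \left(-3\right)^{2} \left(-27\right) q{\left(I{\left(M{\left(0,0 \right)} \right)} \right)} = -78 - \left(-3\right)^{2} \left(-27\right) \left(- 4 \left(- 2 \sqrt{2} \sqrt{-3 + 0}\right)\right) = -78 - 9 \left(-27\right) \left(- 4 \left(- 2 \sqrt{2} \sqrt{-3}\right)\right) = -78 - - 243 \left(- 4 \left(- 2 \sqrt{2} i \sqrt{3}\right)\right) = -78 - - 243 \left(- 4 \left(- 2 i \sqrt{6}\right)\right) = -78 - - 243 \cdot 8 i \sqrt{6} = -78 - - 1944 i \sqrt{6} = -78 + 1944 i \sqrt{6}$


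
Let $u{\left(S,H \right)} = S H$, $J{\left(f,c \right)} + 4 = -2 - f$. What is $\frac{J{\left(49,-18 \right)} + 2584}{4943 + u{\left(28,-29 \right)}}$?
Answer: $\frac{281}{459} \approx 0.6122$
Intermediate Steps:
$J{\left(f,c \right)} = -6 - f$ ($J{\left(f,c \right)} = -4 - \left(2 + f\right) = -6 - f$)
$u{\left(S,H \right)} = H S$
$\frac{J{\left(49,-18 \right)} + 2584}{4943 + u{\left(28,-29 \right)}} = \frac{\left(-6 - 49\right) + 2584}{4943 - 812} = \frac{-55 + 2584}{4131} = 2529 \cdot \frac{1}{4131} = \frac{281}{459}$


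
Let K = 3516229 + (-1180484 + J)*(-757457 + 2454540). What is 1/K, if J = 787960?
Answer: -1/666142291263 ≈ -1.5012e-12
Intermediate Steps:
K = -666142291263 (K = 3516229 + (-1180484 + 787960)*(-757457 + 2454540) = 3516229 - 392524*1697083 = 3516229 - 666145807492 = -666142291263)
1/K = 1/(-666142291263) = -1/666142291263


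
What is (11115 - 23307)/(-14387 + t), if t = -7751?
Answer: 6096/11069 ≈ 0.55073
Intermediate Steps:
(11115 - 23307)/(-14387 + t) = (11115 - 23307)/(-14387 - 7751) = -12192/(-22138) = -12192*(-1/22138) = 6096/11069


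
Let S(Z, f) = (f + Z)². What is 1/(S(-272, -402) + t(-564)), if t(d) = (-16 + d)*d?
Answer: 1/781396 ≈ 1.2798e-6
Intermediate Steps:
S(Z, f) = (Z + f)²
t(d) = d*(-16 + d)
1/(S(-272, -402) + t(-564)) = 1/((-272 - 402)² - 564*(-16 - 564)) = 1/((-674)² - 564*(-580)) = 1/(454276 + 327120) = 1/781396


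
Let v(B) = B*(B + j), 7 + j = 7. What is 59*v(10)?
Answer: 5900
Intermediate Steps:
j = 0 (j = -7 + 7 = 0)
v(B) = B**2 (v(B) = B*(B + 0) = B*B = B**2)
59*v(10) = 59*10**2 = 59*100 = 5900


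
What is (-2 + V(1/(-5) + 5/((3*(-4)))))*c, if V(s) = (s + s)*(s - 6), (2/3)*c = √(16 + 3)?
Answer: 11089*√19/1200 ≈ 40.280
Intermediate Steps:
c = 3*√19/2 (c = 3*√(16 + 3)/2 = 3*√19/2 ≈ 6.5383)
V(s) = 2*s*(-6 + s) (V(s) = (2*s)*(-6 + s) = 2*s*(-6 + s))
(-2 + V(1/(-5) + 5/((3*(-4)))))*c = (-2 + 2*(1/(-5) + 5/((3*(-4))))*(-6 + (1/(-5) + 5/((3*(-4))))))*(3*√19/2) = (-2 + 2*(1*(-⅕) + 5/(-12))*(-6 + (1*(-⅕) + 5/(-12))))*(3*√19/2) = (-2 + 2*(-⅕ + 5*(-1/12))*(-6 + (-⅕ + 5*(-1/12))))*(3*√19/2) = (-2 + 2*(-⅕ - 5/12)*(-6 + (-⅕ - 5/12)))*(3*√19/2) = (-2 + 2*(-37/60)*(-6 - 37/60))*(3*√19/2) = (-2 + 2*(-37/60)*(-397/60))*(3*√19/2) = (-2 + 14689/1800)*(3*√19/2) = 11089*(3*√19/2)/1800 = 11089*√19/1200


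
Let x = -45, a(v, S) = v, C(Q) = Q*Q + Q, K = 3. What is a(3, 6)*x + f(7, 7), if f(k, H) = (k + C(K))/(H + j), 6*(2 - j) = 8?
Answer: -3048/23 ≈ -132.52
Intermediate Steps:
j = 2/3 (j = 2 - 1/6*8 = 2 - 4/3 = 2/3 ≈ 0.66667)
C(Q) = Q + Q**2 (C(Q) = Q**2 + Q = Q + Q**2)
f(k, H) = (12 + k)/(2/3 + H) (f(k, H) = (k + 3*(1 + 3))/(H + 2/3) = (k + 3*4)/(2/3 + H) = (k + 12)/(2/3 + H) = (12 + k)/(2/3 + H))
a(3, 6)*x + f(7, 7) = 3*(-45) + 3*(12 + 7)/(2 + 3*7) = -135 + 3*19/(2 + 21) = -135 + 3*19/23 = -135 + 3*(1/23)*19 = -135 + 57/23 = -3048/23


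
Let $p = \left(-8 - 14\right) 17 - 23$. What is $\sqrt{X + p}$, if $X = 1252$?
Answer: $3 \sqrt{95} \approx 29.24$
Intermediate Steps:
$p = -397$ ($p = \left(-8 - 14\right) 17 - 23 = \left(-22\right) 17 - 23 = -374 - 23 = -397$)
$\sqrt{X + p} = \sqrt{1252 - 397} = \sqrt{855} = 3 \sqrt{95}$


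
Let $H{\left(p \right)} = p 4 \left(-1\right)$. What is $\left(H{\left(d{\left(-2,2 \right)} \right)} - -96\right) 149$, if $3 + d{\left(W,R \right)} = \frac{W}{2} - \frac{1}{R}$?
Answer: $16986$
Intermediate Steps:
$d{\left(W,R \right)} = -3 + \frac{W}{2} - \frac{1}{R}$ ($d{\left(W,R \right)} = -3 + \left(\frac{W}{2} - \frac{1}{R}\right) = -3 + \frac{W}{2} - \frac{1}{R}$)
$H{\left(p \right)} = - 4 p$ ($H{\left(p \right)} = 4 p \left(-1\right) = - 4 p$)
$\left(H{\left(d{\left(-2,2 \right)} \right)} - -96\right) 149 = \left(- 4 \left(-3 + \frac{1}{2} \left(-2\right) - \frac{1}{2}\right) - -96\right) 149 = \left(- 4 \left(-3 - 1 - \frac{1}{2}\right) + 96\right) 149 = \left(\left(-4\right) \left(- \frac{9}{2}\right) + 96\right) 149 = \left(18 + 96\right) 149 = 114 \cdot 149 = 16986$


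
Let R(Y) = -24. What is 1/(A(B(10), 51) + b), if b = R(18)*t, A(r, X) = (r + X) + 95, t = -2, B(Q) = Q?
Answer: 1/204 ≈ 0.0049020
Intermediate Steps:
A(r, X) = 95 + X + r (A(r, X) = (X + r) + 95 = 95 + X + r)
b = 48 (b = -24*(-2) = 48)
1/(A(B(10), 51) + b) = 1/((95 + 51 + 10) + 48) = 1/(156 + 48) = 1/204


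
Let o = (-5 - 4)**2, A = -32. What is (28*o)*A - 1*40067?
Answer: -112643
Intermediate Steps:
o = 81 (o = (-9)**2 = 81)
(28*o)*A - 1*40067 = (28*81)*(-32) - 1*40067 = 2268*(-32) - 40067 = -72576 - 40067 = -112643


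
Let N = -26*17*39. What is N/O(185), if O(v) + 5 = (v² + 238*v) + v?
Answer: -5746/26145 ≈ -0.21977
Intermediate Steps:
N = -17238 (N = -442*39 = -17238)
O(v) = -5 + v² + 239*v (O(v) = -5 + ((v² + 238*v) + v) = -5 + (v² + 239*v) = -5 + v² + 239*v)
N/O(185) = -17238/(-5 + 185² + 239*185) = -17238/(-5 + 34225 + 44215) = -17238/78435 = -17238*1/78435 = -5746/26145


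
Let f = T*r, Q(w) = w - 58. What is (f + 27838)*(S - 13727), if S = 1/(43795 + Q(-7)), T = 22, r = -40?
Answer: -8091197155611/21865 ≈ -3.7005e+8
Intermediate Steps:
Q(w) = -58 + w
S = 1/43730 (S = 1/(43795 + (-58 - 7)) = 1/(43795 - 65) = 1/43730 ≈ 2.2868e-5)
f = -880 (f = 22*(-40) = -880)
(f + 27838)*(S - 13727) = (-880 + 27838)*(1/43730 - 13727) = 26958*(-600281709/43730) = -8091197155611/21865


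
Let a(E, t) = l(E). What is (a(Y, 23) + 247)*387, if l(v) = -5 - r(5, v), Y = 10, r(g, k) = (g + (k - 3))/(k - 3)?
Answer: 650934/7 ≈ 92991.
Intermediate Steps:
r(g, k) = (-3 + g + k)/(-3 + k) (r(g, k) = (g + (-3 + k))/(-3 + k) = (-3 + g + k)/(-3 + k))
l(v) = -5 - (2 + v)/(-3 + v) (l(v) = -5 - (-3 + 5 + v)/(-3 + v) = -5 - (2 + v)/(-3 + v))
a(E, t) = (13 - 6*E)/(-3 + E)
(a(Y, 23) + 247)*387 = ((13 - 6*10)/(-3 + 10) + 247)*387 = ((13 - 60)/7 + 247)*387 = ((⅐)*(-47) + 247)*387 = (-47/7 + 247)*387 = (1682/7)*387 = 650934/7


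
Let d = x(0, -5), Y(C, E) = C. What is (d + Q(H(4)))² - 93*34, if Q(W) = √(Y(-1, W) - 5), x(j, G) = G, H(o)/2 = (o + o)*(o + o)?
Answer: -3162 + (5 - I*√6)² ≈ -3143.0 - 24.495*I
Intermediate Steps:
H(o) = 8*o² (H(o) = 2*((o + o)*(o + o)) = 2*((2*o)*(2*o)) = 2*(4*o²) = 8*o²)
d = -5
Q(W) = I*√6 (Q(W) = √(-1 - 5) = √(-6) = I*√6)
(d + Q(H(4)))² - 93*34 = (-5 + I*√6)² - 93*34 = (-5 + I*√6)² - 3162 = -3162 + (-5 + I*√6)²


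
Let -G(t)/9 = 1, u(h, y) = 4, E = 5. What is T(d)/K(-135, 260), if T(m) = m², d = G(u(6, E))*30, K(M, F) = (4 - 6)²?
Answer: 18225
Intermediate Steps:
K(M, F) = 4 (K(M, F) = (-2)² = 4)
G(t) = -9 (G(t) = -9*1 = -9)
d = -270 (d = -9*30 = -270)
T(d)/K(-135, 260) = (-270)²/4 = 72900*(¼) = 18225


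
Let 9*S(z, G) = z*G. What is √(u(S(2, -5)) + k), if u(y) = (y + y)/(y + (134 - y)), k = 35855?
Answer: √1448577185/201 ≈ 189.35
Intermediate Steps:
S(z, G) = G*z/9 (S(z, G) = (z*G)/9 = (G*z)/9 = G*z/9)
u(y) = y/67 (u(y) = (2*y)/134 = (2*y)*(1/134) = y/67)
√(u(S(2, -5)) + k) = √(((⅑)*(-5)*2)/67 + 35855) = √((1/67)*(-10/9) + 35855) = √(-10/603 + 35855) = √(21620555/603) = √1448577185/201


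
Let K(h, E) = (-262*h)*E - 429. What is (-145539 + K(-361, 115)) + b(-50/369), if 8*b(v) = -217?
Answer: 85847479/8 ≈ 1.0731e+7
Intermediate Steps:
b(v) = -217/8 (b(v) = (1/8)*(-217) = -217/8)
K(h, E) = -429 - 262*E*h (K(h, E) = -262*E*h - 429 = -429 - 262*E*h)
(-145539 + K(-361, 115)) + b(-50/369) = (-145539 + (-429 - 262*115*(-361))) - 217/8 = (-145539 + (-429 + 10876930)) - 217/8 = (-145539 + 10876501) - 217/8 = 10730962 - 217/8 = 85847479/8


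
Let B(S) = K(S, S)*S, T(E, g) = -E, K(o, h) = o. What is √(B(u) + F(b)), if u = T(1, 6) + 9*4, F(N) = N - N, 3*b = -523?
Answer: 35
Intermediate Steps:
b = -523/3 (b = (⅓)*(-523) = -523/3 ≈ -174.33)
F(N) = 0
u = 35 (u = -1*1 + 9*4 = -1 + 36 = 35)
B(S) = S² (B(S) = S*S = S²)
√(B(u) + F(b)) = √(35² + 0) = √(1225 + 0) = √1225 = 35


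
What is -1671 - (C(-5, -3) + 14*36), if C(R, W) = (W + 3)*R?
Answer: -2175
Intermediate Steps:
C(R, W) = R*(3 + W) (C(R, W) = (3 + W)*R = R*(3 + W))
-1671 - (C(-5, -3) + 14*36) = -1671 - (-5*(3 - 3) + 14*36) = -1671 - (-5*0 + 504) = -1671 - (0 + 504) = -1671 - 1*504 = -1671 - 504 = -2175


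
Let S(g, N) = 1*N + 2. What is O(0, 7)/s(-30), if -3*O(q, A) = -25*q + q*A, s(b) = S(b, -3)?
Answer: 0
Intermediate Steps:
S(g, N) = 2 + N (S(g, N) = N + 2 = 2 + N)
s(b) = -1 (s(b) = 2 - 3 = -1)
O(q, A) = 25*q/3 - A*q/3 (O(q, A) = -(-25*q + q*A)/3 = -(-25*q + A*q)/3 = 25*q/3 - A*q/3)
O(0, 7)/s(-30) = ((⅓)*0*(25 - 1*7))/(-1) = ((⅓)*0*(25 - 7))*(-1) = ((⅓)*0*18)*(-1) = 0*(-1) = 0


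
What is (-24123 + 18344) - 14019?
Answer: -19798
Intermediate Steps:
(-24123 + 18344) - 14019 = -5779 - 14019 = -19798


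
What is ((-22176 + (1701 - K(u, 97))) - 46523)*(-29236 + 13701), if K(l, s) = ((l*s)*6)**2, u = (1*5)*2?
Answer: 527248547930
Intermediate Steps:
u = 10 (u = 5*2 = 10)
K(l, s) = 36*l**2*s**2 (K(l, s) = (6*l*s)**2 = 36*l**2*s**2)
((-22176 + (1701 - K(u, 97))) - 46523)*(-29236 + 13701) = ((-22176 + (1701 - 36*10**2*97**2)) - 46523)*(-29236 + 13701) = ((-22176 + (1701 - 36*100*9409)) - 46523)*(-15535) = ((-22176 + (1701 - 1*33872400)) - 46523)*(-15535) = ((-22176 + (1701 - 33872400)) - 46523)*(-15535) = ((-22176 - 33870699) - 46523)*(-15535) = (-33892875 - 46523)*(-15535) = -33939398*(-15535) = 527248547930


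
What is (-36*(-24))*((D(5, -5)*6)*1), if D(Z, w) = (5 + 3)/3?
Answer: 13824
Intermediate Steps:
D(Z, w) = 8/3 (D(Z, w) = 8*(1/3) = 8/3)
(-36*(-24))*((D(5, -5)*6)*1) = (-36*(-24))*(((8/3)*6)*1) = 864*(16*1) = 864*16 = 13824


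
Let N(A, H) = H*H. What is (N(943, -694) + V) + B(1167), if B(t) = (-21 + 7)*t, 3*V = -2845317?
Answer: -483141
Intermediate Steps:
V = -948439 (V = (⅓)*(-2845317) = -948439)
B(t) = -14*t
N(A, H) = H²
(N(943, -694) + V) + B(1167) = ((-694)² - 948439) - 14*1167 = (481636 - 948439) - 16338 = -466803 - 16338 = -483141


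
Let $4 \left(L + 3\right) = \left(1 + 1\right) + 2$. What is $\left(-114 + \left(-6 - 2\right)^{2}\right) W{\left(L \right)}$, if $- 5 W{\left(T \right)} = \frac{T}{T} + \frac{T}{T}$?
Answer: $20$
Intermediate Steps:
$L = -2$ ($L = -3 + \frac{\left(1 + 1\right) + 2}{4} = -3 + \frac{2 + 2}{4} = -3 + \frac{1}{4} \cdot 4 = -3 + 1 = -2$)
$W{\left(T \right)} = - \frac{2}{5}$ ($W{\left(T \right)} = - \frac{\frac{T}{T} + \frac{T}{T}}{5} = - \frac{1 + 1}{5} = \left(- \frac{1}{5}\right) 2 = - \frac{2}{5}$)
$\left(-114 + \left(-6 - 2\right)^{2}\right) W{\left(L \right)} = \left(-114 + \left(-6 - 2\right)^{2}\right) \left(- \frac{2}{5}\right) = \left(-114 + \left(-8\right)^{2}\right) \left(- \frac{2}{5}\right) = \left(-114 + 64\right) \left(- \frac{2}{5}\right) = \left(-50\right) \left(- \frac{2}{5}\right) = 20$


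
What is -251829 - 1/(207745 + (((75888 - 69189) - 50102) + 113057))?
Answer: -69857112772/277399 ≈ -2.5183e+5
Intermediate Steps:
-251829 - 1/(207745 + (((75888 - 69189) - 50102) + 113057)) = -251829 - 1/(207745 + ((6699 - 50102) + 113057)) = -251829 - 1/(207745 + (-43403 + 113057)) = -251829 - 1/(207745 + 69654) = -251829 - 1/277399 = -69857112772/277399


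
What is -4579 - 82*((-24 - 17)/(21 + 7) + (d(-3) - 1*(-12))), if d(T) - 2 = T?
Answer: -75053/14 ≈ -5360.9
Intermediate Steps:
d(T) = 2 + T
-4579 - 82*((-24 - 17)/(21 + 7) + (d(-3) - 1*(-12))) = -4579 - 82*((-24 - 17)/(21 + 7) + ((2 - 3) - 1*(-12))) = -4579 - 82*(-41/28 + (-1 + 12)) = -4579 - 82*(-41*1/28 + 11) = -4579 - 82*(-41/28 + 11) = -4579 - 82*267/28 = -4579 - 10947/14 = -75053/14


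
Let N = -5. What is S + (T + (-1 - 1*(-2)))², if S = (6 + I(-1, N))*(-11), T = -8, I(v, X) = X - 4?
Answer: 82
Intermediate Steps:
I(v, X) = -4 + X
S = 33 (S = (6 + (-4 - 5))*(-11) = (6 - 9)*(-11) = -3*(-11) = 33)
S + (T + (-1 - 1*(-2)))² = 33 + (-8 + (-1 - 1*(-2)))² = 33 + (-8 + (-1 + 2))² = 33 + (-8 + 1)² = 33 + (-7)² = 33 + 49 = 82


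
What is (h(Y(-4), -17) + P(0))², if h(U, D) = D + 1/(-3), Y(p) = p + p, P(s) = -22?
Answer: 13924/9 ≈ 1547.1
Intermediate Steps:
Y(p) = 2*p
h(U, D) = -⅓ + D (h(U, D) = D - ⅓ = -⅓ + D)
(h(Y(-4), -17) + P(0))² = ((-⅓ - 17) - 22)² = (-52/3 - 22)² = (-118/3)² = 13924/9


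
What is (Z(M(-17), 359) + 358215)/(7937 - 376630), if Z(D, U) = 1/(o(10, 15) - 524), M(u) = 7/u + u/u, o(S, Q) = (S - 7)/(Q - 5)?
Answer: -1875971945/1930845241 ≈ -0.97158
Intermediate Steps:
o(S, Q) = (-7 + S)/(-5 + Q)
M(u) = 1 + 7/u (M(u) = 7/u + 1 = 1 + 7/u)
Z(D, U) = -10/5237 (Z(D, U) = 1/((-7 + 10)/(-5 + 15) - 524) = 1/(3/10 - 524) = 1/(-5237/10) = -10/5237)
(Z(M(-17), 359) + 358215)/(7937 - 376630) = (-10/5237 + 358215)/(7937 - 376630) = (1875971945/5237)/(-368693) = (1875971945/5237)*(-1/368693) = -1875971945/1930845241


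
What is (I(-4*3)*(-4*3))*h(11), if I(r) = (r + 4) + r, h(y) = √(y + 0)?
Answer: 240*√11 ≈ 795.99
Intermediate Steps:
h(y) = √y
I(r) = 4 + 2*r (I(r) = (4 + r) + r = 4 + 2*r)
(I(-4*3)*(-4*3))*h(11) = ((4 + 2*(-4*3))*(-4*3))*√11 = ((4 + 2*(-12))*(-12))*√11 = ((4 - 24)*(-12))*√11 = (-20*(-12))*√11 = 240*√11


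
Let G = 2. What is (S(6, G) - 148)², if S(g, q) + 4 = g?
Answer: 21316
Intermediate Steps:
S(g, q) = -4 + g
(S(6, G) - 148)² = ((-4 + 6) - 148)² = (2 - 148)² = (-146)² = 21316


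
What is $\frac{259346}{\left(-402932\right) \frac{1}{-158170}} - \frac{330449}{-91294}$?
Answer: $\frac{133752932914341}{1313759786} \approx 1.0181 \cdot 10^{5}$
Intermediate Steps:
$\frac{259346}{\left(-402932\right) \frac{1}{-158170}} - \frac{330449}{-91294} = \frac{259346}{\left(-402932\right) \left(- \frac{1}{158170}\right)} - - \frac{47207}{13042} = \frac{259346}{\frac{201466}{79085}} + \frac{47207}{13042} = 259346 \cdot \frac{79085}{201466} + \frac{47207}{13042} = \frac{10255189205}{100733} + \frac{47207}{13042} = \frac{133752932914341}{1313759786}$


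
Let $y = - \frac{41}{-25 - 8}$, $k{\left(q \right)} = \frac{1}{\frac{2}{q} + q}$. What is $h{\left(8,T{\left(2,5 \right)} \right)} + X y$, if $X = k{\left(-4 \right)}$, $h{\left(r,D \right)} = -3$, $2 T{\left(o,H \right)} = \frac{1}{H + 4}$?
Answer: $- \frac{973}{297} \approx -3.2761$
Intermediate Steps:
$T{\left(o,H \right)} = \frac{1}{2 \left(4 + H\right)}$ ($T{\left(o,H \right)} = \frac{1}{2 \left(H + 4\right)} = \frac{1}{2 \left(4 + H\right)}$)
$k{\left(q \right)} = \frac{1}{q + \frac{2}{q}}$
$X = - \frac{2}{9}$ ($X = - \frac{4}{2 + \left(-4\right)^{2}} = - \frac{4}{2 + 16} = - \frac{4}{18} = \left(-4\right) \frac{1}{18} = - \frac{2}{9} \approx -0.22222$)
$y = \frac{41}{33}$ ($y = - \frac{41}{-25 - 8} = - \frac{41}{-33} = \left(-41\right) \left(- \frac{1}{33}\right) = \frac{41}{33} \approx 1.2424$)
$h{\left(8,T{\left(2,5 \right)} \right)} + X y = -3 - \frac{82}{297} = - \frac{973}{297}$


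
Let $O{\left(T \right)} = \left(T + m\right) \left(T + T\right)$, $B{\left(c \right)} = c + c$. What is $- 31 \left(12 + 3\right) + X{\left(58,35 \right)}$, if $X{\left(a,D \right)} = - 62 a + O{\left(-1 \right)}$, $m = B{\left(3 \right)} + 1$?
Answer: $-4073$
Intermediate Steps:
$B{\left(c \right)} = 2 c$
$m = 7$ ($m = 2 \cdot 3 + 1 = 6 + 1 = 7$)
$O{\left(T \right)} = 2 T \left(7 + T\right)$ ($O{\left(T \right)} = \left(T + 7\right) \left(T + T\right) = \left(7 + T\right) 2 T = 2 T \left(7 + T\right)$)
$X{\left(a,D \right)} = -12 - 62 a$ ($X{\left(a,D \right)} = - 62 a + 2 \left(-1\right) \left(7 - 1\right) = - 62 a + 2 \left(-1\right) 6 = - 62 a - 12 = -12 - 62 a$)
$- 31 \left(12 + 3\right) + X{\left(58,35 \right)} = - 31 \left(12 + 3\right) - 3608 = \left(-31\right) 15 - 3608 = -465 - 3608 = -4073$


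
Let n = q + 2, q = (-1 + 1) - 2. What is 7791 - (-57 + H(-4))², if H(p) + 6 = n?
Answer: 3822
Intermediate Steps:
q = -2 (q = 0 - 2 = -2)
n = 0 (n = -2 + 2 = 0)
H(p) = -6 (H(p) = -6 + 0 = -6)
7791 - (-57 + H(-4))² = 7791 - (-57 - 6)² = 7791 - 1*(-63)² = 7791 - 1*3969 = 7791 - 3969 = 3822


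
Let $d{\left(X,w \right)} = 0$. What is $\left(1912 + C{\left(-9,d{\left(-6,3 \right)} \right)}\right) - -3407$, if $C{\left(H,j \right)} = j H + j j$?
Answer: $5319$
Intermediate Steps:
$C{\left(H,j \right)} = j^{2} + H j$ ($C{\left(H,j \right)} = H j + j^{2} = j^{2} + H j$)
$\left(1912 + C{\left(-9,d{\left(-6,3 \right)} \right)}\right) - -3407 = \left(1912 + 0 \left(-9 + 0\right)\right) - -3407 = \left(1912 + 0 \left(-9\right)\right) + 3407 = \left(1912 + 0\right) + 3407 = 1912 + 3407 = 5319$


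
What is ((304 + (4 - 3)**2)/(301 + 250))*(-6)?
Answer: -1830/551 ≈ -3.3212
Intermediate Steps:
((304 + (4 - 3)**2)/(301 + 250))*(-6) = ((304 + 1**2)/551)*(-6) = ((304 + 1)*(1/551))*(-6) = (305*(1/551))*(-6) = (305/551)*(-6) = -1830/551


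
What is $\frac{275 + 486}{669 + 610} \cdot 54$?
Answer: $\frac{41094}{1279} \approx 32.13$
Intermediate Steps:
$\frac{275 + 486}{669 + 610} \cdot 54 = \frac{761}{1279} \cdot 54 = \frac{41094}{1279}$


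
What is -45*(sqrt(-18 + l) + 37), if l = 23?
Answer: -1665 - 45*sqrt(5) ≈ -1765.6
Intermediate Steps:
-45*(sqrt(-18 + l) + 37) = -45*(sqrt(-18 + 23) + 37) = -45*(sqrt(5) + 37) = -45*(37 + sqrt(5)) = -1665 - 45*sqrt(5)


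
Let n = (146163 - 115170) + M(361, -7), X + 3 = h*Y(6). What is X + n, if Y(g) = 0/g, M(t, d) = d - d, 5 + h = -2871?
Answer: 30990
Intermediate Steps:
h = -2876 (h = -5 - 2871 = -2876)
M(t, d) = 0
Y(g) = 0
X = -3 (X = -3 - 2876*0 = -3 + 0 = -3)
n = 30993 (n = (146163 - 115170) + 0 = 30993 + 0 = 30993)
X + n = -3 + 30993 = 30990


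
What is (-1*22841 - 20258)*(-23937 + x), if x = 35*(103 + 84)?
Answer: 749577808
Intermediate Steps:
x = 6545 (x = 35*187 = 6545)
(-1*22841 - 20258)*(-23937 + x) = (-1*22841 - 20258)*(-23937 + 6545) = (-22841 - 20258)*(-17392) = -43099*(-17392) = 749577808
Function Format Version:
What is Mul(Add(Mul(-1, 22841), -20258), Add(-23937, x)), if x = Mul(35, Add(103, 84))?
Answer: 749577808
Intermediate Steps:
x = 6545 (x = Mul(35, 187) = 6545)
Mul(Add(Mul(-1, 22841), -20258), Add(-23937, x)) = Mul(Add(Mul(-1, 22841), -20258), Add(-23937, 6545)) = Mul(Add(-22841, -20258), -17392) = Mul(-43099, -17392) = 749577808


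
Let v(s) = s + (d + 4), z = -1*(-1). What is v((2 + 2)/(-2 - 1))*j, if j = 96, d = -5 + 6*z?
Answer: 352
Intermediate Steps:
z = 1
d = 1 (d = -5 + 6*1 = -5 + 6 = 1)
v(s) = 5 + s (v(s) = s + (1 + 4) = s + 5 = 5 + s)
v((2 + 2)/(-2 - 1))*j = (5 + (2 + 2)/(-2 - 1))*96 = (5 + 4/(-3))*96 = (5 + 4*(-⅓))*96 = (5 - 4/3)*96 = (11/3)*96 = 352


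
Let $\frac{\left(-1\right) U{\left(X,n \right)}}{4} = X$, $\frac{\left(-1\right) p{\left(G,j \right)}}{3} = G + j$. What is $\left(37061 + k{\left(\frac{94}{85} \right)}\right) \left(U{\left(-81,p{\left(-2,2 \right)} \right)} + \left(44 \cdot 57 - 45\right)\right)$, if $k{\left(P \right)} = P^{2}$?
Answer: $\frac{746287701507}{7225} \approx 1.0329 \cdot 10^{8}$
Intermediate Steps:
$p{\left(G,j \right)} = - 3 G - 3 j$ ($p{\left(G,j \right)} = - 3 \left(G + j\right) = - 3 G - 3 j$)
$U{\left(X,n \right)} = - 4 X$
$\left(37061 + k{\left(\frac{94}{85} \right)}\right) \left(U{\left(-81,p{\left(-2,2 \right)} \right)} + \left(44 \cdot 57 - 45\right)\right) = \left(37061 + \left(\frac{94}{85}\right)^{2}\right) \left(\left(-4\right) \left(-81\right) + \left(44 \cdot 57 - 45\right)\right) = \left(37061 + \left(94 \cdot \frac{1}{85}\right)^{2}\right) \left(324 + \left(2508 - 45\right)\right) = \left(37061 + \left(\frac{94}{85}\right)^{2}\right) \left(324 + 2463\right) = \left(37061 + \frac{8836}{7225}\right) 2787 = \frac{267774561}{7225} \cdot 2787 = \frac{746287701507}{7225}$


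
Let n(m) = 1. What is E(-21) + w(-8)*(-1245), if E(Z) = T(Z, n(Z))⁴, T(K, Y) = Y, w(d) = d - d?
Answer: 1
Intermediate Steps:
w(d) = 0
E(Z) = 1 (E(Z) = 1⁴ = 1)
E(-21) + w(-8)*(-1245) = 1 + 0*(-1245) = 1 + 0 = 1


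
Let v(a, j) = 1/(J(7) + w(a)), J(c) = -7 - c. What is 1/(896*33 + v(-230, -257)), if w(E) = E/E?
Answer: 13/384383 ≈ 3.3820e-5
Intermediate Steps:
w(E) = 1
v(a, j) = -1/13 (v(a, j) = 1/((-7 - 1*7) + 1) = 1/((-7 - 7) + 1) = 1/(-14 + 1) = 1/(-13) = -1/13)
1/(896*33 + v(-230, -257)) = 1/(896*33 - 1/13) = 1/(29568 - 1/13) = 1/(384383/13) = 13/384383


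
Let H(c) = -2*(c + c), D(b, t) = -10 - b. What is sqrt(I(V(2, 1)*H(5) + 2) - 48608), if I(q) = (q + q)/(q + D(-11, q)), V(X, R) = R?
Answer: 10*I*sqrt(140471)/17 ≈ 220.47*I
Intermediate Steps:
H(c) = -4*c
I(q) = 2*q/(1 + q) (I(q) = (q + q)/(q + (-10 - 1*(-11))) = (2*q)/(q + (-10 + 11)) = (2*q)/(q + 1) = (2*q)/(1 + q) = 2*q/(1 + q))
sqrt(I(V(2, 1)*H(5) + 2) - 48608) = sqrt(2*(1*(-4*5) + 2)/(1 + (1*(-4*5) + 2)) - 48608) = sqrt(2*(1*(-20) + 2)/(1 + (1*(-20) + 2)) - 48608) = sqrt(2*(-20 + 2)/(1 + (-20 + 2)) - 48608) = sqrt(2*(-18)/(1 - 18) - 48608) = sqrt(2*(-18)/(-17) - 48608) = sqrt(2*(-18)*(-1/17) - 48608) = sqrt(36/17 - 48608) = sqrt(-826300/17) = 10*I*sqrt(140471)/17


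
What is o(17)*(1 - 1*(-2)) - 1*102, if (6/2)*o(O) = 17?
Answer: -85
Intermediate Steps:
o(O) = 17/3 (o(O) = (1/3)*17 = 17/3)
o(17)*(1 - 1*(-2)) - 1*102 = 17*(1 - 1*(-2))/3 - 1*102 = 17*(1 + 2)/3 - 102 = (17/3)*3 - 102 = 17 - 102 = -85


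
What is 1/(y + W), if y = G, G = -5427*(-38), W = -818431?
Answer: -1/612205 ≈ -1.6334e-6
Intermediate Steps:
G = 206226
y = 206226
1/(y + W) = 1/(206226 - 818431) = 1/(-612205) = -1/612205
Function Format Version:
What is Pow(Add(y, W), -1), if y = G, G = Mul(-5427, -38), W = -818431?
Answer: Rational(-1, 612205) ≈ -1.6334e-6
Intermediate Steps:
G = 206226
y = 206226
Pow(Add(y, W), -1) = Pow(Add(206226, -818431), -1) = Pow(-612205, -1) = Rational(-1, 612205)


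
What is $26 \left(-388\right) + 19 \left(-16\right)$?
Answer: $-10392$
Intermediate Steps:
$26 \left(-388\right) + 19 \left(-16\right) = -10088 - 304 = -10392$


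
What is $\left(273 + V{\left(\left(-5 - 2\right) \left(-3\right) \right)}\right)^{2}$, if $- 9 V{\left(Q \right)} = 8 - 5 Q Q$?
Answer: $\frac{21659716}{81} \approx 2.674 \cdot 10^{5}$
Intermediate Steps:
$V{\left(Q \right)} = - \frac{8}{9} + \frac{5 Q^{2}}{9}$ ($V{\left(Q \right)} = - \frac{8 - 5 Q Q}{9} = - \frac{8 - 5 Q^{2}}{9} = - \frac{8}{9} + \frac{5 Q^{2}}{9}$)
$\left(273 + V{\left(\left(-5 - 2\right) \left(-3\right) \right)}\right)^{2} = \left(273 - \left(\frac{8}{9} - \frac{5 \left(\left(-5 - 2\right) \left(-3\right)\right)^{2}}{9}\right)\right)^{2} = \left(273 - \left(\frac{8}{9} - \frac{5 \left(\left(-7\right) \left(-3\right)\right)^{2}}{9}\right)\right)^{2} = \left(273 - \left(\frac{8}{9} - \frac{5 \cdot 21^{2}}{9}\right)\right)^{2} = \left(273 + \left(- \frac{8}{9} + \frac{5}{9} \cdot 441\right)\right)^{2} = \left(273 + \left(- \frac{8}{9} + 245\right)\right)^{2} = \left(273 + \frac{2197}{9}\right)^{2} = \left(\frac{4654}{9}\right)^{2} = \frac{21659716}{81}$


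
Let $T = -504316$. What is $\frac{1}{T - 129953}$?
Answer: $- \frac{1}{634269} \approx -1.5766 \cdot 10^{-6}$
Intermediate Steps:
$\frac{1}{T - 129953} = \frac{1}{-504316 - 129953} = \frac{1}{-634269} = - \frac{1}{634269}$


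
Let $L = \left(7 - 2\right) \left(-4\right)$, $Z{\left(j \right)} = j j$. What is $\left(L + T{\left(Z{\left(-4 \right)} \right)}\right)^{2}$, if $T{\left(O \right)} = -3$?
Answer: $529$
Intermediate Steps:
$Z{\left(j \right)} = j^{2}$
$L = -20$ ($L = 5 \left(-4\right) = -20$)
$\left(L + T{\left(Z{\left(-4 \right)} \right)}\right)^{2} = \left(-20 - 3\right)^{2} = \left(-23\right)^{2} = 529$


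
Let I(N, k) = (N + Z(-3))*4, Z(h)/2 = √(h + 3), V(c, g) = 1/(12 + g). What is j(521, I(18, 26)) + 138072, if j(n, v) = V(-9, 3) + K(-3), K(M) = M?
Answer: 2071036/15 ≈ 1.3807e+5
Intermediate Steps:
Z(h) = 2*√(3 + h) (Z(h) = 2*√(h + 3) = 2*√(3 + h))
I(N, k) = 4*N (I(N, k) = (N + 2*√(3 - 3))*4 = (N + 2*√0)*4 = (N + 2*0)*4 = (N + 0)*4 = N*4 = 4*N)
j(n, v) = -44/15 (j(n, v) = 1/(12 + 3) - 3 = 1/15 - 3 = -44/15)
j(521, I(18, 26)) + 138072 = -44/15 + 138072 = 2071036/15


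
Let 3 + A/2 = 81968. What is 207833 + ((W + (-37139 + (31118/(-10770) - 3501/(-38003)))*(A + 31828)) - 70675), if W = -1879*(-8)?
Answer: -1487910924135028996/204646155 ≈ -7.2707e+9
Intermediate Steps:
A = 163930 (A = -6 + 2*81968 = -6 + 163936 = 163930)
W = 15032
207833 + ((W + (-37139 + (31118/(-10770) - 3501/(-38003)))*(A + 31828)) - 70675) = 207833 + ((15032 + (-37139 + (31118/(-10770) - 3501/(-38003)))*(163930 + 31828)) - 70675) = 207833 + ((15032 + (-37139 + (31118*(-1/10770) - 3501*(-1/38003)))*195758) - 70675) = 207833 + ((15032 + (-37139 + (-15559/5385 + 3501/38003))*195758) - 70675) = 207833 + ((15032 + (-37139 - 572435792/204646155)*195758) - 70675) = 207833 + ((15032 - 7600925986337/204646155*195758) - 70675) = 207833 + ((15032 - 1487942069233358446/204646155) - 70675) = 207833 + (-1487938992992356486/204646155 - 70675) = 207833 - 1487953456359361111/204646155 = -1487910924135028996/204646155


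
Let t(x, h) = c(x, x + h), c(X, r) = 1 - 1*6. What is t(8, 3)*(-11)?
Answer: 55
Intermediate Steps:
c(X, r) = -5 (c(X, r) = 1 - 6 = -5)
t(x, h) = -5
t(8, 3)*(-11) = -5*(-11) = 55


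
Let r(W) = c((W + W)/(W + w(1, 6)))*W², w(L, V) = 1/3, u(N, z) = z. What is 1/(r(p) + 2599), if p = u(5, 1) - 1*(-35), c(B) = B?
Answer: 109/563227 ≈ 0.00019353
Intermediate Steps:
w(L, V) = ⅓
p = 36 (p = 1 - 1*(-35) = 1 + 35 = 36)
r(W) = 2*W³/(⅓ + W) (r(W) = ((W + W)/(W + ⅓))*W² = ((2*W)/(⅓ + W))*W² = (2*W/(⅓ + W))*W² = 2*W³/(⅓ + W))
1/(r(p) + 2599) = 1/(6*36³/(1 + 3*36) + 2599) = 1/(6*46656/(1 + 108) + 2599) = 1/(6*46656/109 + 2599) = 1/(6*46656*(1/109) + 2599) = 1/(279936/109 + 2599) = 1/(563227/109) = 109/563227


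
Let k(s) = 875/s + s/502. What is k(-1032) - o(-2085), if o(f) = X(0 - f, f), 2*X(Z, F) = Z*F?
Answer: 563034440963/259032 ≈ 2.1736e+6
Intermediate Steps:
X(Z, F) = F*Z/2 (X(Z, F) = (Z*F)/2 = (F*Z)/2 = F*Z/2)
o(f) = -f**2/2 (o(f) = f*(0 - f)/2 = f*(-f)/2 = -f**2/2)
k(s) = 875/s + s/502 (k(s) = 875/s + s*(1/502) = 875/s + s/502)
k(-1032) - o(-2085) = (875/(-1032) + (1/502)*(-1032)) - (-1)*(-2085)**2/2 = (875*(-1/1032) - 516/251) - (-1)*4347225/2 = (-875/1032 - 516/251) - 1*(-4347225/2) = -752137/259032 + 4347225/2 = 563034440963/259032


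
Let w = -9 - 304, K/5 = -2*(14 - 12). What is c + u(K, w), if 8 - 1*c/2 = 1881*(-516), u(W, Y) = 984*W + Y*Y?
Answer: 2019497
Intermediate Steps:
K = -20 (K = 5*(-2*(14 - 12)) = 5*(-2*2) = 5*(-4) = -20)
w = -313
u(W, Y) = Y² + 984*W (u(W, Y) = 984*W + Y² = Y² + 984*W)
c = 1941208 (c = 16 - 3762*(-516) = 16 - 2*(-970596) = 16 + 1941192 = 1941208)
c + u(K, w) = 1941208 + ((-313)² + 984*(-20)) = 1941208 + (97969 - 19680) = 1941208 + 78289 = 2019497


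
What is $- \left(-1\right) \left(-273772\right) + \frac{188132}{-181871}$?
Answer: $- \frac{49791375544}{181871} \approx -2.7377 \cdot 10^{5}$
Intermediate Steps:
$- \left(-1\right) \left(-273772\right) + \frac{188132}{-181871} = \left(-1\right) 273772 + 188132 \left(- \frac{1}{181871}\right) = -273772 - \frac{188132}{181871} = - \frac{49791375544}{181871}$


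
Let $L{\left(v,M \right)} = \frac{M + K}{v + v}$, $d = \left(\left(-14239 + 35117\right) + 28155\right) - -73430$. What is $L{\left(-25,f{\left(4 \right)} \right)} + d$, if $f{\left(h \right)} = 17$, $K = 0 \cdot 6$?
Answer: $\frac{6123133}{50} \approx 1.2246 \cdot 10^{5}$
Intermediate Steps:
$K = 0$
$d = 122463$ ($d = \left(20878 + 28155\right) + 73430 = 49033 + 73430 = 122463$)
$L{\left(v,M \right)} = \frac{M}{2 v}$ ($L{\left(v,M \right)} = \frac{M + 0}{v + v} = \frac{M}{2 v}$)
$L{\left(-25,f{\left(4 \right)} \right)} + d = \frac{1}{2} \cdot 17 \frac{1}{-25} + 122463 = \frac{1}{2} \cdot 17 \left(- \frac{1}{25}\right) + 122463 = - \frac{17}{50} + 122463 = \frac{6123133}{50}$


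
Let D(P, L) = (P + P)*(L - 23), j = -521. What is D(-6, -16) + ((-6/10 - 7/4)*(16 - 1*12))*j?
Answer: 26827/5 ≈ 5365.4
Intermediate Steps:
D(P, L) = 2*P*(-23 + L) (D(P, L) = (2*P)*(-23 + L) = 2*P*(-23 + L))
D(-6, -16) + ((-6/10 - 7/4)*(16 - 1*12))*j = 2*(-6)*(-23 - 16) + ((-6/10 - 7/4)*(16 - 1*12))*(-521) = 2*(-6)*(-39) + ((-6*⅒ - 7*¼)*(16 - 12))*(-521) = 468 + ((-⅗ - 7/4)*4)*(-521) = 468 - 47/20*4*(-521) = 468 - 47/5*(-521) = 468 + 24487/5 = 26827/5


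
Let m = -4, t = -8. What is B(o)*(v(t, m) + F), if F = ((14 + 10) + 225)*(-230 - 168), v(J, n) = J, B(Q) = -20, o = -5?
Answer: 1982200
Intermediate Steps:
F = -99102 (F = (24 + 225)*(-398) = 249*(-398) = -99102)
B(o)*(v(t, m) + F) = -20*(-8 - 99102) = -20*(-99110) = 1982200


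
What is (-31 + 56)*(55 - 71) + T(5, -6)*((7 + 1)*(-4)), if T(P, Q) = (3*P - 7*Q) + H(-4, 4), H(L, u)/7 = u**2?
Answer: -5808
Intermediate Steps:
H(L, u) = 7*u**2
T(P, Q) = 112 - 7*Q + 3*P (T(P, Q) = (3*P - 7*Q) + 7*4**2 = (-7*Q + 3*P) + 7*16 = (-7*Q + 3*P) + 112 = 112 - 7*Q + 3*P)
(-31 + 56)*(55 - 71) + T(5, -6)*((7 + 1)*(-4)) = (-31 + 56)*(55 - 71) + (112 - 7*(-6) + 3*5)*((7 + 1)*(-4)) = 25*(-16) + (112 + 42 + 15)*(8*(-4)) = -400 + 169*(-32) = -400 - 5408 = -5808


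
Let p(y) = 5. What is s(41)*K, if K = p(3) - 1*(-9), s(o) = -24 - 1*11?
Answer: -490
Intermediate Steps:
s(o) = -35 (s(o) = -24 - 11 = -35)
K = 14 (K = 5 - 1*(-9) = 5 + 9 = 14)
s(41)*K = -35*14 = -490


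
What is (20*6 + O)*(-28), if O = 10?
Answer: -3640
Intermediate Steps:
(20*6 + O)*(-28) = (20*6 + 10)*(-28) = (120 + 10)*(-28) = 130*(-28) = -3640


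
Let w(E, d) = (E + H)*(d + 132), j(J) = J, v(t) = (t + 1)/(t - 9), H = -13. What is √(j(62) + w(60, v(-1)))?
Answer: √6266 ≈ 79.158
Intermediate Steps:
v(t) = (1 + t)/(-9 + t)
w(E, d) = (-13 + E)*(132 + d) (w(E, d) = (E - 13)*(d + 132) = (-13 + E)*(132 + d))
√(j(62) + w(60, v(-1))) = √(62 + (-1716 - 13*(1 - 1)/(-9 - 1) + 132*60 + 60*((1 - 1)/(-9 - 1)))) = √(62 + (-1716 - 13*0/(-10) + 7920 + 60*(0/(-10)))) = √(62 + (-1716 - (-13)*0/10 + 7920 + 60*(-⅒*0))) = √(62 + (-1716 - 13*0 + 7920 + 60*0)) = √(62 + (-1716 + 0 + 7920 + 0)) = √(62 + 6204) = √6266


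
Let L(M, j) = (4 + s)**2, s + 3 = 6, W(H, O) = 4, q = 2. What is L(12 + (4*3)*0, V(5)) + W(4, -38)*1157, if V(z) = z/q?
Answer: 4677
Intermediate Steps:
s = 3 (s = -3 + 6 = 3)
V(z) = z/2
L(M, j) = 49 (L(M, j) = (4 + 3)**2 = 7**2 = 49)
L(12 + (4*3)*0, V(5)) + W(4, -38)*1157 = 49 + 4*1157 = 49 + 4628 = 4677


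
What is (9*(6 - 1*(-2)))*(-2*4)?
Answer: -576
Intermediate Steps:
(9*(6 - 1*(-2)))*(-2*4) = (9*(6 + 2))*(-8) = (9*8)*(-8) = 72*(-8) = -576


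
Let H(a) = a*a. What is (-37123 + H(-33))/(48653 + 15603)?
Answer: -18017/32128 ≈ -0.56079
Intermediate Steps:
H(a) = a**2
(-37123 + H(-33))/(48653 + 15603) = (-37123 + (-33)**2)/(48653 + 15603) = (-37123 + 1089)/64256 = -36034*1/64256 = -18017/32128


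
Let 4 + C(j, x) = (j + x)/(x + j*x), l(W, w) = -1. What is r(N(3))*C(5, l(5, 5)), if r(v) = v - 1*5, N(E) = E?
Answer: 28/3 ≈ 9.3333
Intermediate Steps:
C(j, x) = -4 + (j + x)/(x + j*x)
r(v) = -5 + v (r(v) = v - 5 = -5 + v)
r(N(3))*C(5, l(5, 5)) = (-5 + 3)*((5 - 3*(-1) - 4*5*(-1))/((-1)*(1 + 5))) = -(-2)*(5 + 3 + 20)/6 = -(-2)*28/6 = -2*(-14/3) = 28/3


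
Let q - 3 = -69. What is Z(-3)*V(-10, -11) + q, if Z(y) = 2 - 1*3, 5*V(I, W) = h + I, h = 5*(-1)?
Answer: -63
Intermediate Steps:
h = -5
V(I, W) = -1 + I/5 (V(I, W) = (-5 + I)/5 = -1 + I/5)
q = -66 (q = 3 - 69 = -66)
Z(y) = -1 (Z(y) = 2 - 3 = -1)
Z(-3)*V(-10, -11) + q = -(-1 + (⅕)*(-10)) - 66 = -(-1 - 2) - 66 = -1*(-3) - 66 = 3 - 66 = -63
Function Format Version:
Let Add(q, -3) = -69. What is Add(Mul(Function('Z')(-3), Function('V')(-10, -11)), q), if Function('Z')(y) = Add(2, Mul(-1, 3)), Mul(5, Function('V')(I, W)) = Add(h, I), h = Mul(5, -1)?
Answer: -63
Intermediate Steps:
h = -5
Function('V')(I, W) = Add(-1, Mul(Rational(1, 5), I)) (Function('V')(I, W) = Mul(Rational(1, 5), Add(-5, I)) = Add(-1, Mul(Rational(1, 5), I)))
q = -66 (q = Add(3, -69) = -66)
Function('Z')(y) = -1 (Function('Z')(y) = Add(2, -3) = -1)
Add(Mul(Function('Z')(-3), Function('V')(-10, -11)), q) = Add(Mul(-1, Add(-1, Mul(Rational(1, 5), -10))), -66) = Add(Mul(-1, Add(-1, -2)), -66) = Add(Mul(-1, -3), -66) = Add(3, -66) = -63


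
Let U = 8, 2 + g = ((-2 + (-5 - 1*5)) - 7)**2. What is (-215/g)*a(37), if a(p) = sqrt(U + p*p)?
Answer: -1935*sqrt(17)/359 ≈ -22.223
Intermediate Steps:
g = 359 (g = -2 + ((-2 + (-5 - 1*5)) - 7)**2 = -2 + ((-2 + (-5 - 5)) - 7)**2 = -2 + ((-2 - 10) - 7)**2 = -2 + (-12 - 7)**2 = -2 + (-19)**2 = -2 + 361 = 359)
a(p) = sqrt(8 + p**2) (a(p) = sqrt(8 + p*p) = sqrt(8 + p**2))
(-215/g)*a(37) = (-215/359)*sqrt(8 + 37**2) = (-215*1/359)*sqrt(8 + 1369) = -1935*sqrt(17)/359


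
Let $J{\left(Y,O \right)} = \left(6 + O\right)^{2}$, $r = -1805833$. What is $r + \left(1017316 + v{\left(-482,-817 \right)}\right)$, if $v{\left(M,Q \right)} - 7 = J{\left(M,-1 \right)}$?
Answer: $-788485$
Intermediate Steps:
$v{\left(M,Q \right)} = 32$ ($v{\left(M,Q \right)} = 7 + \left(6 - 1\right)^{2} = 7 + 5^{2} = 7 + 25 = 32$)
$r + \left(1017316 + v{\left(-482,-817 \right)}\right) = -1805833 + \left(1017316 + 32\right) = -1805833 + 1017348 = -788485$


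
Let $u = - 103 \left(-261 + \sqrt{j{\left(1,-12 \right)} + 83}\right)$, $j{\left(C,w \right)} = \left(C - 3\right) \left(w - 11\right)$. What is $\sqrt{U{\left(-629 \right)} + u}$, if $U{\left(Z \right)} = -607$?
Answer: $\sqrt{26276 - 103 \sqrt{129}} \approx 158.45$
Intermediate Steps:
$j{\left(C,w \right)} = \left(-11 + w\right) \left(-3 + C\right)$ ($j{\left(C,w \right)} = \left(-3 + C\right) \left(-11 + w\right) = \left(-11 + w\right) \left(-3 + C\right)$)
$u = 26883 - 103 \sqrt{129}$ ($u = - 103 \left(-261 + \sqrt{\left(33 - 11 - -36 + 1 \left(-12\right)\right) + 83}\right) = - 103 \left(-261 + \sqrt{\left(33 - 11 + 36 - 12\right) + 83}\right) = - 103 \left(-261 + \sqrt{46 + 83}\right) = - 103 \left(-261 + \sqrt{129}\right) = 26883 - 103 \sqrt{129} \approx 25713.0$)
$\sqrt{U{\left(-629 \right)} + u} = \sqrt{-607 + \left(26883 - 103 \sqrt{129}\right)} = \sqrt{26276 - 103 \sqrt{129}}$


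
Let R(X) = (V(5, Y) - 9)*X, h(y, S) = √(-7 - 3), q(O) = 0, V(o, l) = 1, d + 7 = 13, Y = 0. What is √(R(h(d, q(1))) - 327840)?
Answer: 2*√(-81960 - 2*I*√10) ≈ 0.022092 - 572.57*I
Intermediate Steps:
d = 6 (d = -7 + 13 = 6)
h(y, S) = I*√10 (h(y, S) = √(-10) = I*√10)
R(X) = -8*X (R(X) = (1 - 9)*X = -8*X)
√(R(h(d, q(1))) - 327840) = √(-8*I*√10 - 327840) = √(-327840 - 8*I*√10)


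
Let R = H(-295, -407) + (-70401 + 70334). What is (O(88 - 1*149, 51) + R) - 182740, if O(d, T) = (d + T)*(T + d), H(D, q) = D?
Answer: -183002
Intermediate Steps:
O(d, T) = (T + d)² (O(d, T) = (T + d)*(T + d) = (T + d)²)
R = -362 (R = -295 + (-70401 + 70334) = -295 - 67 = -362)
(O(88 - 1*149, 51) + R) - 182740 = ((51 + (88 - 1*149))² - 362) - 182740 = ((51 + (88 - 149))² - 362) - 182740 = ((51 - 61)² - 362) - 182740 = ((-10)² - 362) - 182740 = (100 - 362) - 182740 = -262 - 182740 = -183002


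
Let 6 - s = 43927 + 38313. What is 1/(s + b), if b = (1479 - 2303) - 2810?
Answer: -1/85868 ≈ -1.1646e-5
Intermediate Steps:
b = -3634 (b = -824 - 2810 = -3634)
s = -82234 (s = 6 - (43927 + 38313) = 6 - 1*82240 = 6 - 82240 = -82234)
1/(s + b) = 1/(-82234 - 3634) = 1/(-85868) = -1/85868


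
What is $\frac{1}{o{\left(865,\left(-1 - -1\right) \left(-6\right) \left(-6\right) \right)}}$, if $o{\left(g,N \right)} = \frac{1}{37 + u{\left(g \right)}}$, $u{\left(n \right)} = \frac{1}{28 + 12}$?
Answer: $\frac{1481}{40} \approx 37.025$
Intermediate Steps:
$u{\left(n \right)} = \frac{1}{40}$
$o{\left(g,N \right)} = \frac{40}{1481}$ ($o{\left(g,N \right)} = \frac{1}{37 + \frac{1}{40}} = \frac{1}{\frac{1481}{40}} = \frac{40}{1481}$)
$\frac{1}{o{\left(865,\left(-1 - -1\right) \left(-6\right) \left(-6\right) \right)}} = \frac{1}{\frac{40}{1481}} = \frac{1481}{40}$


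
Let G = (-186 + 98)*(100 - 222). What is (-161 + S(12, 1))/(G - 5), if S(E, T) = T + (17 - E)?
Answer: -155/10731 ≈ -0.014444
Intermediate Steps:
G = 10736 (G = -88*(-122) = 10736)
S(E, T) = 17 + T - E
(-161 + S(12, 1))/(G - 5) = (-161 + (17 + 1 - 1*12))/(10736 - 5) = (-161 + (17 + 1 - 12))/10731 = (-161 + 6)*(1/10731) = -155*1/10731 = -155/10731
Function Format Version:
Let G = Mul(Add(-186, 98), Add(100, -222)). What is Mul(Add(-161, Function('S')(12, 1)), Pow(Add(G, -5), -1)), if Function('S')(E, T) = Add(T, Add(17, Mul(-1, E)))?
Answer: Rational(-155, 10731) ≈ -0.014444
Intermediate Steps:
G = 10736 (G = Mul(-88, -122) = 10736)
Function('S')(E, T) = Add(17, T, Mul(-1, E))
Mul(Add(-161, Function('S')(12, 1)), Pow(Add(G, -5), -1)) = Mul(Add(-161, Add(17, 1, Mul(-1, 12))), Pow(Add(10736, -5), -1)) = Mul(Add(-161, Add(17, 1, -12)), Pow(10731, -1)) = Mul(Add(-161, 6), Rational(1, 10731)) = Mul(-155, Rational(1, 10731)) = Rational(-155, 10731)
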